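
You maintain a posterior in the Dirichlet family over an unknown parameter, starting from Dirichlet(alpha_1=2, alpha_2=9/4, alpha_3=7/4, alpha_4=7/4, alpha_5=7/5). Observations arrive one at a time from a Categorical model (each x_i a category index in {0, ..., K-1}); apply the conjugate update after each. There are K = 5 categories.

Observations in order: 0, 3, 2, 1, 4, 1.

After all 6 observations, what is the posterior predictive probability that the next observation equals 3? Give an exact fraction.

55/303

obs 1: x=0 → posterior Dirichlet(3, 9/4, 7/4, 7/4, 7/5)
obs 2: x=3 → posterior Dirichlet(3, 9/4, 7/4, 11/4, 7/5)
obs 3: x=2 → posterior Dirichlet(3, 9/4, 11/4, 11/4, 7/5)
obs 4: x=1 → posterior Dirichlet(3, 13/4, 11/4, 11/4, 7/5)
obs 5: x=4 → posterior Dirichlet(3, 13/4, 11/4, 11/4, 12/5)
obs 6: x=1 → posterior Dirichlet(3, 17/4, 11/4, 11/4, 12/5)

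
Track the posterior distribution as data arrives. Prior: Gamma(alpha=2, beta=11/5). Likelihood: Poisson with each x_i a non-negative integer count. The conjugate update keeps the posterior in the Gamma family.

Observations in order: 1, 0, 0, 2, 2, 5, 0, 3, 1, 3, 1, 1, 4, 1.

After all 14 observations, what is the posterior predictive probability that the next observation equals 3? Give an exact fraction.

4273703668480112461203474360940193701223138862753042375/31506132472598587094836347957864601858647385431766728704

obs 1: x=1 → posterior Gamma(3, 16/5)
obs 2: x=0 → posterior Gamma(3, 21/5)
obs 3: x=0 → posterior Gamma(3, 26/5)
obs 4: x=2 → posterior Gamma(5, 31/5)
obs 5: x=2 → posterior Gamma(7, 36/5)
obs 6: x=5 → posterior Gamma(12, 41/5)
obs 7: x=0 → posterior Gamma(12, 46/5)
obs 8: x=3 → posterior Gamma(15, 51/5)
obs 9: x=1 → posterior Gamma(16, 56/5)
obs 10: x=3 → posterior Gamma(19, 61/5)
obs 11: x=1 → posterior Gamma(20, 66/5)
obs 12: x=1 → posterior Gamma(21, 71/5)
obs 13: x=4 → posterior Gamma(25, 76/5)
obs 14: x=1 → posterior Gamma(26, 81/5)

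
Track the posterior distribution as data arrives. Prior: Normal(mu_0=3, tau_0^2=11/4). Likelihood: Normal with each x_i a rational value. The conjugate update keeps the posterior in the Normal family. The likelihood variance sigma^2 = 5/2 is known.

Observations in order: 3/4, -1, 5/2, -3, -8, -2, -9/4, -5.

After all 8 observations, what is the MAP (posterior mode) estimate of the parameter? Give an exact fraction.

obs 1: x=3/4 → posterior Normal(51/28, 55/42)
obs 2: x=-1 → posterior Normal(109/128, 55/64)
obs 3: x=5/2 → posterior Normal(219/172, 55/86)
obs 4: x=-3 → posterior Normal(29/72, 55/108)
obs 5: x=-8 → posterior Normal(-53/52, 11/26)
obs 6: x=-2 → posterior Normal(-353/304, 55/152)
obs 7: x=-9/4 → posterior Normal(-113/87, 55/174)
obs 8: x=-5 → posterior Normal(-12/7, 55/196)

-12/7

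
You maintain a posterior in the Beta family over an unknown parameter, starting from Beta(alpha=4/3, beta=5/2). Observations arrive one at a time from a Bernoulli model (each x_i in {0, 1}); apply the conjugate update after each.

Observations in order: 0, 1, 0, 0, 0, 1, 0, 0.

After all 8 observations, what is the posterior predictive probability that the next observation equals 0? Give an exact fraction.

obs 1: x=0 → posterior Beta(4/3, 7/2)
obs 2: x=1 → posterior Beta(7/3, 7/2)
obs 3: x=0 → posterior Beta(7/3, 9/2)
obs 4: x=0 → posterior Beta(7/3, 11/2)
obs 5: x=0 → posterior Beta(7/3, 13/2)
obs 6: x=1 → posterior Beta(10/3, 13/2)
obs 7: x=0 → posterior Beta(10/3, 15/2)
obs 8: x=0 → posterior Beta(10/3, 17/2)

51/71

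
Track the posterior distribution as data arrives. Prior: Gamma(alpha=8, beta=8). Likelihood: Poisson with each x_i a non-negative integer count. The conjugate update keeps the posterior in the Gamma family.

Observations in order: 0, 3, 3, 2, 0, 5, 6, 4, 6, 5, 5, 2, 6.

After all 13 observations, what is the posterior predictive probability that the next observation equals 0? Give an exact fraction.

obs 1: x=0 → posterior Gamma(8, 9)
obs 2: x=3 → posterior Gamma(11, 10)
obs 3: x=3 → posterior Gamma(14, 11)
obs 4: x=2 → posterior Gamma(16, 12)
obs 5: x=0 → posterior Gamma(16, 13)
obs 6: x=5 → posterior Gamma(21, 14)
obs 7: x=6 → posterior Gamma(27, 15)
obs 8: x=4 → posterior Gamma(31, 16)
obs 9: x=6 → posterior Gamma(37, 17)
obs 10: x=5 → posterior Gamma(42, 18)
obs 11: x=5 → posterior Gamma(47, 19)
obs 12: x=2 → posterior Gamma(49, 20)
obs 13: x=6 → posterior Gamma(55, 21)

5273041755305076626383953278644871783702222349380803063152605374014475101/68115734686770686742364887919225561404235543305994641134446481421126074368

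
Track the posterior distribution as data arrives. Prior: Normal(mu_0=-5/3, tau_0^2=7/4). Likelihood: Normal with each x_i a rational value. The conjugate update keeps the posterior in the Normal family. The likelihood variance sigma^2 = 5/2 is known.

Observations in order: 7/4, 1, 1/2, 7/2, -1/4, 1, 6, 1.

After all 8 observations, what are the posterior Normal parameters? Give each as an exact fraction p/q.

mu_0=509/396, tau_0^2=35/132

obs 1: x=7/4 → posterior Normal(-53/204, 35/34)
obs 2: x=1 → posterior Normal(31/288, 35/48)
obs 3: x=1/2 → posterior Normal(73/372, 35/62)
obs 4: x=7/2 → posterior Normal(367/456, 35/76)
obs 5: x=-1/4 → posterior Normal(173/270, 7/18)
obs 6: x=1 → posterior Normal(215/312, 35/104)
obs 7: x=6 → posterior Normal(467/354, 35/118)
obs 8: x=1 → posterior Normal(509/396, 35/132)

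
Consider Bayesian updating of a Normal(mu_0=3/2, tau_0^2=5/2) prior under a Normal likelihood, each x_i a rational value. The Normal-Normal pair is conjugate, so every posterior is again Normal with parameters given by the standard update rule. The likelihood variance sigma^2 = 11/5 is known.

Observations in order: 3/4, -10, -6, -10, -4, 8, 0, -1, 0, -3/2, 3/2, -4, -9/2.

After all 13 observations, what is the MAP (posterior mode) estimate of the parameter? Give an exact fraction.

-2943/1388

obs 1: x=3/4 → posterior Normal(207/188, 55/47)
obs 2: x=-10 → posterior Normal(-793/288, 55/72)
obs 3: x=-6 → posterior Normal(-1393/388, 55/97)
obs 4: x=-10 → posterior Normal(-2393/488, 55/122)
obs 5: x=-4 → posterior Normal(-19/4, 55/147)
obs 6: x=8 → posterior Normal(-1993/688, 55/172)
obs 7: x=0 → posterior Normal(-1993/788, 55/197)
obs 8: x=-1 → posterior Normal(-2093/888, 55/222)
obs 9: x=0 → posterior Normal(-161/76, 55/247)
obs 10: x=-3/2 → posterior Normal(-2243/1088, 55/272)
obs 11: x=3/2 → posterior Normal(-2093/1188, 5/27)
obs 12: x=-4 → posterior Normal(-2493/1288, 55/322)
obs 13: x=-9/2 → posterior Normal(-2943/1388, 55/347)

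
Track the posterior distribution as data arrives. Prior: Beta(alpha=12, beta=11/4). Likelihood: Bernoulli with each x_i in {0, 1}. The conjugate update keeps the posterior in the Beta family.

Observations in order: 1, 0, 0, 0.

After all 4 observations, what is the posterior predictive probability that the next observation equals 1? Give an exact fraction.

obs 1: x=1 → posterior Beta(13, 11/4)
obs 2: x=0 → posterior Beta(13, 15/4)
obs 3: x=0 → posterior Beta(13, 19/4)
obs 4: x=0 → posterior Beta(13, 23/4)

52/75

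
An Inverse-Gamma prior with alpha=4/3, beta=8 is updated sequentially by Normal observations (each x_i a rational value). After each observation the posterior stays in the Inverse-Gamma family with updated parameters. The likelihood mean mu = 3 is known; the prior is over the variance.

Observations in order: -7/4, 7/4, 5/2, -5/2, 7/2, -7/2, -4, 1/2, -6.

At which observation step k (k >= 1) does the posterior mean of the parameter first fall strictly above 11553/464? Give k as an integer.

k = 9

obs 1: x=-7/4 → posterior Inverse-Gamma(11/6, 617/32)
obs 2: x=7/4 → posterior Inverse-Gamma(7/3, 321/16)
obs 3: x=5/2 → posterior Inverse-Gamma(17/6, 323/16)
obs 4: x=-5/2 → posterior Inverse-Gamma(10/3, 565/16)
obs 5: x=7/2 → posterior Inverse-Gamma(23/6, 567/16)
obs 6: x=-7/2 → posterior Inverse-Gamma(13/3, 905/16)
obs 7: x=-4 → posterior Inverse-Gamma(29/6, 1297/16)
obs 8: x=1/2 → posterior Inverse-Gamma(16/3, 1347/16)
obs 9: x=-6 → posterior Inverse-Gamma(35/6, 1995/16)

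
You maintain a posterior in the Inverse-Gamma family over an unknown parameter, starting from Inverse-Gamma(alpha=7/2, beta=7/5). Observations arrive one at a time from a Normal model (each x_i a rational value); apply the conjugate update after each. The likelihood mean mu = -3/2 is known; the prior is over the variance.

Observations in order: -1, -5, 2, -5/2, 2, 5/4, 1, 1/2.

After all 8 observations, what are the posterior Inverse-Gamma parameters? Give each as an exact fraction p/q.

obs 1: x=-1 → posterior Inverse-Gamma(4, 61/40)
obs 2: x=-5 → posterior Inverse-Gamma(9/2, 153/20)
obs 3: x=2 → posterior Inverse-Gamma(5, 551/40)
obs 4: x=-5/2 → posterior Inverse-Gamma(11/2, 571/40)
obs 5: x=2 → posterior Inverse-Gamma(6, 102/5)
obs 6: x=5/4 → posterior Inverse-Gamma(13/2, 3869/160)
obs 7: x=1 → posterior Inverse-Gamma(7, 4369/160)
obs 8: x=1/2 → posterior Inverse-Gamma(15/2, 4689/160)

alpha=15/2, beta=4689/160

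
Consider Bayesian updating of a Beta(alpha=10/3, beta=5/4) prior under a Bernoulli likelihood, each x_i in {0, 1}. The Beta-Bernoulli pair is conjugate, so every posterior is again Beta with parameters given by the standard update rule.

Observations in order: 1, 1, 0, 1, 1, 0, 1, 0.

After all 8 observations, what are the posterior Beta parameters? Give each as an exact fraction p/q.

alpha=25/3, beta=17/4

obs 1: x=1 → posterior Beta(13/3, 5/4)
obs 2: x=1 → posterior Beta(16/3, 5/4)
obs 3: x=0 → posterior Beta(16/3, 9/4)
obs 4: x=1 → posterior Beta(19/3, 9/4)
obs 5: x=1 → posterior Beta(22/3, 9/4)
obs 6: x=0 → posterior Beta(22/3, 13/4)
obs 7: x=1 → posterior Beta(25/3, 13/4)
obs 8: x=0 → posterior Beta(25/3, 17/4)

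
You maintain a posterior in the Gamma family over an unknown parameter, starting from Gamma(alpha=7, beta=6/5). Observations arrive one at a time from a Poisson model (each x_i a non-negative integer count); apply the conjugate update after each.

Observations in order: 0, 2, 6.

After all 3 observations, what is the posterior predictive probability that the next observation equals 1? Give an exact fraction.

5109173893721376172575/43608742899428874059776

obs 1: x=0 → posterior Gamma(7, 11/5)
obs 2: x=2 → posterior Gamma(9, 16/5)
obs 3: x=6 → posterior Gamma(15, 21/5)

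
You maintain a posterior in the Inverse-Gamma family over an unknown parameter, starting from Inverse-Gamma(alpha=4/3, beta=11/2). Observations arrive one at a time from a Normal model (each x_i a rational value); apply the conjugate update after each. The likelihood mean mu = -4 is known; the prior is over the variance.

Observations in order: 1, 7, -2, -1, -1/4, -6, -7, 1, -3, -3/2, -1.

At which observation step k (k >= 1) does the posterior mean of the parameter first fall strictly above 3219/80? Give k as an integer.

k = 2

obs 1: x=1 → posterior Inverse-Gamma(11/6, 18)
obs 2: x=7 → posterior Inverse-Gamma(7/3, 157/2)
obs 3: x=-2 → posterior Inverse-Gamma(17/6, 161/2)
obs 4: x=-1 → posterior Inverse-Gamma(10/3, 85)
obs 5: x=-1/4 → posterior Inverse-Gamma(23/6, 2945/32)
obs 6: x=-6 → posterior Inverse-Gamma(13/3, 3009/32)
obs 7: x=-7 → posterior Inverse-Gamma(29/6, 3153/32)
obs 8: x=1 → posterior Inverse-Gamma(16/3, 3553/32)
obs 9: x=-3 → posterior Inverse-Gamma(35/6, 3569/32)
obs 10: x=-3/2 → posterior Inverse-Gamma(19/3, 3669/32)
obs 11: x=-1 → posterior Inverse-Gamma(41/6, 3813/32)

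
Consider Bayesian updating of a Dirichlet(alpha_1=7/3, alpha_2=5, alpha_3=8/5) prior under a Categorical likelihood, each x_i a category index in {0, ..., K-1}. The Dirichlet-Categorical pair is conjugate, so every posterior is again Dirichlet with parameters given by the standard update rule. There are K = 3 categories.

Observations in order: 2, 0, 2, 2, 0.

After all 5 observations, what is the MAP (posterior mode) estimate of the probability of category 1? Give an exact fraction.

15/41

obs 1: x=2 → posterior Dirichlet(7/3, 5, 13/5)
obs 2: x=0 → posterior Dirichlet(10/3, 5, 13/5)
obs 3: x=2 → posterior Dirichlet(10/3, 5, 18/5)
obs 4: x=2 → posterior Dirichlet(10/3, 5, 23/5)
obs 5: x=0 → posterior Dirichlet(13/3, 5, 23/5)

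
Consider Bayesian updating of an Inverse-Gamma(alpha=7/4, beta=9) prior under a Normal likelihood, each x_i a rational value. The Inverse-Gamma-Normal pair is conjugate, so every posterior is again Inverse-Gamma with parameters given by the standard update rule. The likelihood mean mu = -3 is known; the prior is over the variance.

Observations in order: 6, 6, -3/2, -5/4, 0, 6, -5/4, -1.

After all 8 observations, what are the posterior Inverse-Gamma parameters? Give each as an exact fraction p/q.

alpha=23/4, beta=2259/16

obs 1: x=6 → posterior Inverse-Gamma(9/4, 99/2)
obs 2: x=6 → posterior Inverse-Gamma(11/4, 90)
obs 3: x=-3/2 → posterior Inverse-Gamma(13/4, 729/8)
obs 4: x=-5/4 → posterior Inverse-Gamma(15/4, 2965/32)
obs 5: x=0 → posterior Inverse-Gamma(17/4, 3109/32)
obs 6: x=6 → posterior Inverse-Gamma(19/4, 4405/32)
obs 7: x=-5/4 → posterior Inverse-Gamma(21/4, 2227/16)
obs 8: x=-1 → posterior Inverse-Gamma(23/4, 2259/16)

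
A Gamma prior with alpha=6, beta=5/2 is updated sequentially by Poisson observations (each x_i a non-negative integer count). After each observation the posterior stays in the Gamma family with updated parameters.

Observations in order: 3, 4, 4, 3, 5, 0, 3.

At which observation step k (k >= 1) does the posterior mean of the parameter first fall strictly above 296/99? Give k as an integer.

obs 1: x=3 → posterior Gamma(9, 7/2)
obs 2: x=4 → posterior Gamma(13, 9/2)
obs 3: x=4 → posterior Gamma(17, 11/2)
obs 4: x=3 → posterior Gamma(20, 13/2)
obs 5: x=5 → posterior Gamma(25, 15/2)
obs 6: x=0 → posterior Gamma(25, 17/2)
obs 7: x=3 → posterior Gamma(28, 19/2)

k = 3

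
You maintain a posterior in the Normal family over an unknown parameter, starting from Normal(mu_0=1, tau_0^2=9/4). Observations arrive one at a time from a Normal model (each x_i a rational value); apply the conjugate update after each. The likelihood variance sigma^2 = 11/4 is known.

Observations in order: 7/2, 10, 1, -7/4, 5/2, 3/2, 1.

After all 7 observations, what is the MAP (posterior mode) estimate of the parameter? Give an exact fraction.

683/296

obs 1: x=7/2 → posterior Normal(17/8, 99/80)
obs 2: x=10 → posterior Normal(265/58, 99/116)
obs 3: x=1 → posterior Normal(283/76, 99/152)
obs 4: x=-7/4 → posterior Normal(503/188, 99/188)
obs 5: x=5/2 → posterior Normal(593/224, 99/224)
obs 6: x=3/2 → posterior Normal(647/260, 99/260)
obs 7: x=1 → posterior Normal(683/296, 99/296)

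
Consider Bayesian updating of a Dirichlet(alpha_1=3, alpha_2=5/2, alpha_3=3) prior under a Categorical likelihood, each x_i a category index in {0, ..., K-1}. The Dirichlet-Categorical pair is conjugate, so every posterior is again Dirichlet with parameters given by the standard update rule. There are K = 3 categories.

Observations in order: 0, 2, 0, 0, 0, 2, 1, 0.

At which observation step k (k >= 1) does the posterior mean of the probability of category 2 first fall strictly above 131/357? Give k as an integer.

k = 2

obs 1: x=0 → posterior Dirichlet(4, 5/2, 3)
obs 2: x=2 → posterior Dirichlet(4, 5/2, 4)
obs 3: x=0 → posterior Dirichlet(5, 5/2, 4)
obs 4: x=0 → posterior Dirichlet(6, 5/2, 4)
obs 5: x=0 → posterior Dirichlet(7, 5/2, 4)
obs 6: x=2 → posterior Dirichlet(7, 5/2, 5)
obs 7: x=1 → posterior Dirichlet(7, 7/2, 5)
obs 8: x=0 → posterior Dirichlet(8, 7/2, 5)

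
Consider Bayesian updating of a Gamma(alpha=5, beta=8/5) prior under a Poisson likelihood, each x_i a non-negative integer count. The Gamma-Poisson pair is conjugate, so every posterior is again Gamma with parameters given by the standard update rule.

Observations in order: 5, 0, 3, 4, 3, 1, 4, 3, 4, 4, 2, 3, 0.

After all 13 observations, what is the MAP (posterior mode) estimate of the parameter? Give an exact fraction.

200/73

obs 1: x=5 → posterior Gamma(10, 13/5)
obs 2: x=0 → posterior Gamma(10, 18/5)
obs 3: x=3 → posterior Gamma(13, 23/5)
obs 4: x=4 → posterior Gamma(17, 28/5)
obs 5: x=3 → posterior Gamma(20, 33/5)
obs 6: x=1 → posterior Gamma(21, 38/5)
obs 7: x=4 → posterior Gamma(25, 43/5)
obs 8: x=3 → posterior Gamma(28, 48/5)
obs 9: x=4 → posterior Gamma(32, 53/5)
obs 10: x=4 → posterior Gamma(36, 58/5)
obs 11: x=2 → posterior Gamma(38, 63/5)
obs 12: x=3 → posterior Gamma(41, 68/5)
obs 13: x=0 → posterior Gamma(41, 73/5)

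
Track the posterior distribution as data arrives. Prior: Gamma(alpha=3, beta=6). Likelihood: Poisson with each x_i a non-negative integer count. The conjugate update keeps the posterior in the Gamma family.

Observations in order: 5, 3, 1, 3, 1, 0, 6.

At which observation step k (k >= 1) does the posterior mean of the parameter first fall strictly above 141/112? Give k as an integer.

obs 1: x=5 → posterior Gamma(8, 7)
obs 2: x=3 → posterior Gamma(11, 8)
obs 3: x=1 → posterior Gamma(12, 9)
obs 4: x=3 → posterior Gamma(15, 10)
obs 5: x=1 → posterior Gamma(16, 11)
obs 6: x=0 → posterior Gamma(16, 12)
obs 7: x=6 → posterior Gamma(22, 13)

k = 2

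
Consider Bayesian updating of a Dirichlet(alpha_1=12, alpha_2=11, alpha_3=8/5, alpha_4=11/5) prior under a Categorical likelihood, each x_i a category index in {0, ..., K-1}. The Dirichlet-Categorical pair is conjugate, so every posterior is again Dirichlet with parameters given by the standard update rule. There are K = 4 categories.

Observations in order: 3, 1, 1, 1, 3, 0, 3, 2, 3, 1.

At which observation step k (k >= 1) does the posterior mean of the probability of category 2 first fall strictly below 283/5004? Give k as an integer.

k = 2

obs 1: x=3 → posterior Dirichlet(12, 11, 8/5, 16/5)
obs 2: x=1 → posterior Dirichlet(12, 12, 8/5, 16/5)
obs 3: x=1 → posterior Dirichlet(12, 13, 8/5, 16/5)
obs 4: x=1 → posterior Dirichlet(12, 14, 8/5, 16/5)
obs 5: x=3 → posterior Dirichlet(12, 14, 8/5, 21/5)
obs 6: x=0 → posterior Dirichlet(13, 14, 8/5, 21/5)
obs 7: x=3 → posterior Dirichlet(13, 14, 8/5, 26/5)
obs 8: x=2 → posterior Dirichlet(13, 14, 13/5, 26/5)
obs 9: x=3 → posterior Dirichlet(13, 14, 13/5, 31/5)
obs 10: x=1 → posterior Dirichlet(13, 15, 13/5, 31/5)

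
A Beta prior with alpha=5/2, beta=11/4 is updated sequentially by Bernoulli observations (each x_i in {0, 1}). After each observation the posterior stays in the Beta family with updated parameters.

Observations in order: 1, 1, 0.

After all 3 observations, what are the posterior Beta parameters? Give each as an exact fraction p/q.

alpha=9/2, beta=15/4

obs 1: x=1 → posterior Beta(7/2, 11/4)
obs 2: x=1 → posterior Beta(9/2, 11/4)
obs 3: x=0 → posterior Beta(9/2, 15/4)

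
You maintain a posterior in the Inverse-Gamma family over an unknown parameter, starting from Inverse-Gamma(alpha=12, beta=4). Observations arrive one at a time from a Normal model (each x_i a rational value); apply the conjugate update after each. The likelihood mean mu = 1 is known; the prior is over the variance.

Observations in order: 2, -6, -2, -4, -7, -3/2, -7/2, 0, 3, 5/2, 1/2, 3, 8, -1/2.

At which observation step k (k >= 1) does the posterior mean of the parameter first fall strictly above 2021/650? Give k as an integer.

obs 1: x=2 → posterior Inverse-Gamma(25/2, 9/2)
obs 2: x=-6 → posterior Inverse-Gamma(13, 29)
obs 3: x=-2 → posterior Inverse-Gamma(27/2, 67/2)
obs 4: x=-4 → posterior Inverse-Gamma(14, 46)
obs 5: x=-7 → posterior Inverse-Gamma(29/2, 78)
obs 6: x=-3/2 → posterior Inverse-Gamma(15, 649/8)
obs 7: x=-7/2 → posterior Inverse-Gamma(31/2, 365/4)
obs 8: x=0 → posterior Inverse-Gamma(16, 367/4)
obs 9: x=3 → posterior Inverse-Gamma(33/2, 375/4)
obs 10: x=5/2 → posterior Inverse-Gamma(17, 759/8)
obs 11: x=1/2 → posterior Inverse-Gamma(35/2, 95)
obs 12: x=3 → posterior Inverse-Gamma(18, 97)
obs 13: x=8 → posterior Inverse-Gamma(37/2, 243/2)
obs 14: x=-1/2 → posterior Inverse-Gamma(19, 981/8)

k = 4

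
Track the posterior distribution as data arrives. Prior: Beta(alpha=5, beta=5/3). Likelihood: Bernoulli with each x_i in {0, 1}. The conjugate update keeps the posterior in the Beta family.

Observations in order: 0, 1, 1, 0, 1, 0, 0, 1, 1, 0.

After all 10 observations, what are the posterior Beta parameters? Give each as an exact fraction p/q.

alpha=10, beta=20/3

obs 1: x=0 → posterior Beta(5, 8/3)
obs 2: x=1 → posterior Beta(6, 8/3)
obs 3: x=1 → posterior Beta(7, 8/3)
obs 4: x=0 → posterior Beta(7, 11/3)
obs 5: x=1 → posterior Beta(8, 11/3)
obs 6: x=0 → posterior Beta(8, 14/3)
obs 7: x=0 → posterior Beta(8, 17/3)
obs 8: x=1 → posterior Beta(9, 17/3)
obs 9: x=1 → posterior Beta(10, 17/3)
obs 10: x=0 → posterior Beta(10, 20/3)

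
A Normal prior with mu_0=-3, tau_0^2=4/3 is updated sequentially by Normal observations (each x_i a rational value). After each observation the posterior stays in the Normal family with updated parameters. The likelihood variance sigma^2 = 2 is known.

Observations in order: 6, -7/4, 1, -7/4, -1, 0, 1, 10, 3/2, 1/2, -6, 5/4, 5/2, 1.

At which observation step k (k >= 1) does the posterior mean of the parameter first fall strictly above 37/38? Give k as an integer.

k = 9

obs 1: x=6 → posterior Normal(3/5, 4/5)
obs 2: x=-7/4 → posterior Normal(-1/14, 4/7)
obs 3: x=1 → posterior Normal(1/6, 4/9)
obs 4: x=-7/4 → posterior Normal(-2/11, 4/11)
obs 5: x=-1 → posterior Normal(-4/13, 4/13)
obs 6: x=0 → posterior Normal(-4/15, 4/15)
obs 7: x=1 → posterior Normal(-2/17, 4/17)
obs 8: x=10 → posterior Normal(18/19, 4/19)
obs 9: x=3/2 → posterior Normal(1, 4/21)
obs 10: x=1/2 → posterior Normal(22/23, 4/23)
obs 11: x=-6 → posterior Normal(2/5, 4/25)
obs 12: x=5/4 → posterior Normal(25/54, 4/27)
obs 13: x=5/2 → posterior Normal(35/58, 4/29)
obs 14: x=1 → posterior Normal(39/62, 4/31)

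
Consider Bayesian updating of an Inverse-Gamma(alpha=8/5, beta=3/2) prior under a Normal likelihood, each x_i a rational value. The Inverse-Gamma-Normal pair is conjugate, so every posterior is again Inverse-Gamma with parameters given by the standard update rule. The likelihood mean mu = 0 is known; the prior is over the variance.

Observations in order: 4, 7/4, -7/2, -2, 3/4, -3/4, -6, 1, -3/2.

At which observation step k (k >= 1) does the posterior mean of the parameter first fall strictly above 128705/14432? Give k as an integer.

k = 7

obs 1: x=4 → posterior Inverse-Gamma(21/10, 19/2)
obs 2: x=7/4 → posterior Inverse-Gamma(13/5, 353/32)
obs 3: x=-7/2 → posterior Inverse-Gamma(31/10, 549/32)
obs 4: x=-2 → posterior Inverse-Gamma(18/5, 613/32)
obs 5: x=3/4 → posterior Inverse-Gamma(41/10, 311/16)
obs 6: x=-3/4 → posterior Inverse-Gamma(23/5, 631/32)
obs 7: x=-6 → posterior Inverse-Gamma(51/10, 1207/32)
obs 8: x=1 → posterior Inverse-Gamma(28/5, 1223/32)
obs 9: x=-3/2 → posterior Inverse-Gamma(61/10, 1259/32)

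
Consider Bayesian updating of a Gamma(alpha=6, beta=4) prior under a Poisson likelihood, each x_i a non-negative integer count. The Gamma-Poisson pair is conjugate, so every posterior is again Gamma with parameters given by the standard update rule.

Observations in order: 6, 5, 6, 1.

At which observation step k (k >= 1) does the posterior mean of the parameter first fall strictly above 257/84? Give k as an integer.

k = 3

obs 1: x=6 → posterior Gamma(12, 5)
obs 2: x=5 → posterior Gamma(17, 6)
obs 3: x=6 → posterior Gamma(23, 7)
obs 4: x=1 → posterior Gamma(24, 8)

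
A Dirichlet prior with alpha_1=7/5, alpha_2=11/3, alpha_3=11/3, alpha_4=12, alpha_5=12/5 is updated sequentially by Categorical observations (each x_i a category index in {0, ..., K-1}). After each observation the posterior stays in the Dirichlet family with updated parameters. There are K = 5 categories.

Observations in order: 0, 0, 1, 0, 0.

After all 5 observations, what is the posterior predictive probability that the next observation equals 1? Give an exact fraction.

obs 1: x=0 → posterior Dirichlet(12/5, 11/3, 11/3, 12, 12/5)
obs 2: x=0 → posterior Dirichlet(17/5, 11/3, 11/3, 12, 12/5)
obs 3: x=1 → posterior Dirichlet(17/5, 14/3, 11/3, 12, 12/5)
obs 4: x=0 → posterior Dirichlet(22/5, 14/3, 11/3, 12, 12/5)
obs 5: x=0 → posterior Dirichlet(27/5, 14/3, 11/3, 12, 12/5)

35/211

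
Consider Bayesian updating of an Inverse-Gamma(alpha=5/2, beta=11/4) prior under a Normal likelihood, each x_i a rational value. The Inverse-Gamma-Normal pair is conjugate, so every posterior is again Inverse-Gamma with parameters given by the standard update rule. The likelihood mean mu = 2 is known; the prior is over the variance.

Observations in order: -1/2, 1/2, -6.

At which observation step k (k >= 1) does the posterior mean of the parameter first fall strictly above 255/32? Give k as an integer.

obs 1: x=-1/2 → posterior Inverse-Gamma(3, 47/8)
obs 2: x=1/2 → posterior Inverse-Gamma(7/2, 7)
obs 3: x=-6 → posterior Inverse-Gamma(4, 39)

k = 3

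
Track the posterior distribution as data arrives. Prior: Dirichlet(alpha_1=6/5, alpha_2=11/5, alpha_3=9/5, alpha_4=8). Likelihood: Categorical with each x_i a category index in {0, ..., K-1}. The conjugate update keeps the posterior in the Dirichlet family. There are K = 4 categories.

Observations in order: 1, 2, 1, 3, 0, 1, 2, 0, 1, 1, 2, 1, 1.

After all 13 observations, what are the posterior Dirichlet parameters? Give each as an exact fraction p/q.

obs 1: x=1 → posterior Dirichlet(6/5, 16/5, 9/5, 8)
obs 2: x=2 → posterior Dirichlet(6/5, 16/5, 14/5, 8)
obs 3: x=1 → posterior Dirichlet(6/5, 21/5, 14/5, 8)
obs 4: x=3 → posterior Dirichlet(6/5, 21/5, 14/5, 9)
obs 5: x=0 → posterior Dirichlet(11/5, 21/5, 14/5, 9)
obs 6: x=1 → posterior Dirichlet(11/5, 26/5, 14/5, 9)
obs 7: x=2 → posterior Dirichlet(11/5, 26/5, 19/5, 9)
obs 8: x=0 → posterior Dirichlet(16/5, 26/5, 19/5, 9)
obs 9: x=1 → posterior Dirichlet(16/5, 31/5, 19/5, 9)
obs 10: x=1 → posterior Dirichlet(16/5, 36/5, 19/5, 9)
obs 11: x=2 → posterior Dirichlet(16/5, 36/5, 24/5, 9)
obs 12: x=1 → posterior Dirichlet(16/5, 41/5, 24/5, 9)
obs 13: x=1 → posterior Dirichlet(16/5, 46/5, 24/5, 9)

alpha_1=16/5, alpha_2=46/5, alpha_3=24/5, alpha_4=9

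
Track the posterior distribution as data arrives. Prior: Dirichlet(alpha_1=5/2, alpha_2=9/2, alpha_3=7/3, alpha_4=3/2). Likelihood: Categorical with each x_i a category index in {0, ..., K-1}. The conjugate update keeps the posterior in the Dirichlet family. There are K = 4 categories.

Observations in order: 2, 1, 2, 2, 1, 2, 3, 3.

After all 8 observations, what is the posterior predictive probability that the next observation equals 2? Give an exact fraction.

obs 1: x=2 → posterior Dirichlet(5/2, 9/2, 10/3, 3/2)
obs 2: x=1 → posterior Dirichlet(5/2, 11/2, 10/3, 3/2)
obs 3: x=2 → posterior Dirichlet(5/2, 11/2, 13/3, 3/2)
obs 4: x=2 → posterior Dirichlet(5/2, 11/2, 16/3, 3/2)
obs 5: x=1 → posterior Dirichlet(5/2, 13/2, 16/3, 3/2)
obs 6: x=2 → posterior Dirichlet(5/2, 13/2, 19/3, 3/2)
obs 7: x=3 → posterior Dirichlet(5/2, 13/2, 19/3, 5/2)
obs 8: x=3 → posterior Dirichlet(5/2, 13/2, 19/3, 7/2)

38/113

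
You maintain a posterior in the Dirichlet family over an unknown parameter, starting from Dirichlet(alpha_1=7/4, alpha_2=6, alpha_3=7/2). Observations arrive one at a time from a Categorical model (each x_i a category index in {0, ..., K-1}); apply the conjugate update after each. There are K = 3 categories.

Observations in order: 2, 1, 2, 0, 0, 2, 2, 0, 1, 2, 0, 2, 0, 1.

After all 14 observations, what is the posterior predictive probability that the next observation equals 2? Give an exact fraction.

38/101

obs 1: x=2 → posterior Dirichlet(7/4, 6, 9/2)
obs 2: x=1 → posterior Dirichlet(7/4, 7, 9/2)
obs 3: x=2 → posterior Dirichlet(7/4, 7, 11/2)
obs 4: x=0 → posterior Dirichlet(11/4, 7, 11/2)
obs 5: x=0 → posterior Dirichlet(15/4, 7, 11/2)
obs 6: x=2 → posterior Dirichlet(15/4, 7, 13/2)
obs 7: x=2 → posterior Dirichlet(15/4, 7, 15/2)
obs 8: x=0 → posterior Dirichlet(19/4, 7, 15/2)
obs 9: x=1 → posterior Dirichlet(19/4, 8, 15/2)
obs 10: x=2 → posterior Dirichlet(19/4, 8, 17/2)
obs 11: x=0 → posterior Dirichlet(23/4, 8, 17/2)
obs 12: x=2 → posterior Dirichlet(23/4, 8, 19/2)
obs 13: x=0 → posterior Dirichlet(27/4, 8, 19/2)
obs 14: x=1 → posterior Dirichlet(27/4, 9, 19/2)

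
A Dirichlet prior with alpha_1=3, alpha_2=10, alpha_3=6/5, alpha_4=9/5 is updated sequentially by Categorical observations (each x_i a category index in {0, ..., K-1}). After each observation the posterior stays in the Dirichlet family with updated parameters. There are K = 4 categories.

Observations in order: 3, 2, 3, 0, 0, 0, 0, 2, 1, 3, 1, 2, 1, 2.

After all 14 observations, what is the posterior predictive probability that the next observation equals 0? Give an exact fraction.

7/30

obs 1: x=3 → posterior Dirichlet(3, 10, 6/5, 14/5)
obs 2: x=2 → posterior Dirichlet(3, 10, 11/5, 14/5)
obs 3: x=3 → posterior Dirichlet(3, 10, 11/5, 19/5)
obs 4: x=0 → posterior Dirichlet(4, 10, 11/5, 19/5)
obs 5: x=0 → posterior Dirichlet(5, 10, 11/5, 19/5)
obs 6: x=0 → posterior Dirichlet(6, 10, 11/5, 19/5)
obs 7: x=0 → posterior Dirichlet(7, 10, 11/5, 19/5)
obs 8: x=2 → posterior Dirichlet(7, 10, 16/5, 19/5)
obs 9: x=1 → posterior Dirichlet(7, 11, 16/5, 19/5)
obs 10: x=3 → posterior Dirichlet(7, 11, 16/5, 24/5)
obs 11: x=1 → posterior Dirichlet(7, 12, 16/5, 24/5)
obs 12: x=2 → posterior Dirichlet(7, 12, 21/5, 24/5)
obs 13: x=1 → posterior Dirichlet(7, 13, 21/5, 24/5)
obs 14: x=2 → posterior Dirichlet(7, 13, 26/5, 24/5)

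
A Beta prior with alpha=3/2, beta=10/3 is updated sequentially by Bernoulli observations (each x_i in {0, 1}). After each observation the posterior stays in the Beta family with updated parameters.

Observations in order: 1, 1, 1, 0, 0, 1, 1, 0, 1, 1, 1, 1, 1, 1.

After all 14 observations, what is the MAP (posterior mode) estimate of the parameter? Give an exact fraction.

obs 1: x=1 → posterior Beta(5/2, 10/3)
obs 2: x=1 → posterior Beta(7/2, 10/3)
obs 3: x=1 → posterior Beta(9/2, 10/3)
obs 4: x=0 → posterior Beta(9/2, 13/3)
obs 5: x=0 → posterior Beta(9/2, 16/3)
obs 6: x=1 → posterior Beta(11/2, 16/3)
obs 7: x=1 → posterior Beta(13/2, 16/3)
obs 8: x=0 → posterior Beta(13/2, 19/3)
obs 9: x=1 → posterior Beta(15/2, 19/3)
obs 10: x=1 → posterior Beta(17/2, 19/3)
obs 11: x=1 → posterior Beta(19/2, 19/3)
obs 12: x=1 → posterior Beta(21/2, 19/3)
obs 13: x=1 → posterior Beta(23/2, 19/3)
obs 14: x=1 → posterior Beta(25/2, 19/3)

69/101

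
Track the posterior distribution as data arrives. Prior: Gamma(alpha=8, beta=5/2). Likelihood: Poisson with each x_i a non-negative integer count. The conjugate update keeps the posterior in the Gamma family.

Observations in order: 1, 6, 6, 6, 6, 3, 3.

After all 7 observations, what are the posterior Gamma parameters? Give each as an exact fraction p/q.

obs 1: x=1 → posterior Gamma(9, 7/2)
obs 2: x=6 → posterior Gamma(15, 9/2)
obs 3: x=6 → posterior Gamma(21, 11/2)
obs 4: x=6 → posterior Gamma(27, 13/2)
obs 5: x=6 → posterior Gamma(33, 15/2)
obs 6: x=3 → posterior Gamma(36, 17/2)
obs 7: x=3 → posterior Gamma(39, 19/2)

alpha=39, beta=19/2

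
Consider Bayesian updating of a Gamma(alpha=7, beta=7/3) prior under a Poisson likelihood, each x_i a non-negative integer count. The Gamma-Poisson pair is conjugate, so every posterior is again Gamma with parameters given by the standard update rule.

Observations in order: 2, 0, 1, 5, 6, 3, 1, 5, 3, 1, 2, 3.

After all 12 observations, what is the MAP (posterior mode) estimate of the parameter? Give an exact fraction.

114/43

obs 1: x=2 → posterior Gamma(9, 10/3)
obs 2: x=0 → posterior Gamma(9, 13/3)
obs 3: x=1 → posterior Gamma(10, 16/3)
obs 4: x=5 → posterior Gamma(15, 19/3)
obs 5: x=6 → posterior Gamma(21, 22/3)
obs 6: x=3 → posterior Gamma(24, 25/3)
obs 7: x=1 → posterior Gamma(25, 28/3)
obs 8: x=5 → posterior Gamma(30, 31/3)
obs 9: x=3 → posterior Gamma(33, 34/3)
obs 10: x=1 → posterior Gamma(34, 37/3)
obs 11: x=2 → posterior Gamma(36, 40/3)
obs 12: x=3 → posterior Gamma(39, 43/3)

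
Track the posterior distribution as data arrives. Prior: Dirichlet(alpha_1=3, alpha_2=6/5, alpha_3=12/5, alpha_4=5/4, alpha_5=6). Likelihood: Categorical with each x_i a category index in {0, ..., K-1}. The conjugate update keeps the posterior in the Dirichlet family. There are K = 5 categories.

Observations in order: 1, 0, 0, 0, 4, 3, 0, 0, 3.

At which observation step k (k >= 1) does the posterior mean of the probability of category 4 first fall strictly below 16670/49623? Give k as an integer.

k = 7

obs 1: x=1 → posterior Dirichlet(3, 11/5, 12/5, 5/4, 6)
obs 2: x=0 → posterior Dirichlet(4, 11/5, 12/5, 5/4, 6)
obs 3: x=0 → posterior Dirichlet(5, 11/5, 12/5, 5/4, 6)
obs 4: x=0 → posterior Dirichlet(6, 11/5, 12/5, 5/4, 6)
obs 5: x=4 → posterior Dirichlet(6, 11/5, 12/5, 5/4, 7)
obs 6: x=3 → posterior Dirichlet(6, 11/5, 12/5, 9/4, 7)
obs 7: x=0 → posterior Dirichlet(7, 11/5, 12/5, 9/4, 7)
obs 8: x=0 → posterior Dirichlet(8, 11/5, 12/5, 9/4, 7)
obs 9: x=3 → posterior Dirichlet(8, 11/5, 12/5, 13/4, 7)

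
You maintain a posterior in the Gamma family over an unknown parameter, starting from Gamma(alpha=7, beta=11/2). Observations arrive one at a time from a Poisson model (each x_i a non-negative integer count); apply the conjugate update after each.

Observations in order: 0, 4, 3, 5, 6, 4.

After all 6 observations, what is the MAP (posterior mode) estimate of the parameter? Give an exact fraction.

obs 1: x=0 → posterior Gamma(7, 13/2)
obs 2: x=4 → posterior Gamma(11, 15/2)
obs 3: x=3 → posterior Gamma(14, 17/2)
obs 4: x=5 → posterior Gamma(19, 19/2)
obs 5: x=6 → posterior Gamma(25, 21/2)
obs 6: x=4 → posterior Gamma(29, 23/2)

56/23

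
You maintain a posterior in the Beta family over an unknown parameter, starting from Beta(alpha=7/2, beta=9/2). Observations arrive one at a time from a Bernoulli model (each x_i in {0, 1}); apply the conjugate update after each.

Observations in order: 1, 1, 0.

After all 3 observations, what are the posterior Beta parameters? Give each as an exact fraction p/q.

alpha=11/2, beta=11/2

obs 1: x=1 → posterior Beta(9/2, 9/2)
obs 2: x=1 → posterior Beta(11/2, 9/2)
obs 3: x=0 → posterior Beta(11/2, 11/2)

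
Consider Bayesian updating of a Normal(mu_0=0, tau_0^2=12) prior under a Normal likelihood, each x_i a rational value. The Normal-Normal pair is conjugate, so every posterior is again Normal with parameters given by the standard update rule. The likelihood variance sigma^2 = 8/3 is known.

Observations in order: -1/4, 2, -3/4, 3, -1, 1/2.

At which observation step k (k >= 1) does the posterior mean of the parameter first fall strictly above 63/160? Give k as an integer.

k = 2

obs 1: x=-1/4 → posterior Normal(-9/44, 24/11)
obs 2: x=2 → posterior Normal(63/80, 6/5)
obs 3: x=-3/4 → posterior Normal(9/29, 24/29)
obs 4: x=3 → posterior Normal(18/19, 12/19)
obs 5: x=-1 → posterior Normal(27/47, 24/47)
obs 6: x=1/2 → posterior Normal(9/16, 3/7)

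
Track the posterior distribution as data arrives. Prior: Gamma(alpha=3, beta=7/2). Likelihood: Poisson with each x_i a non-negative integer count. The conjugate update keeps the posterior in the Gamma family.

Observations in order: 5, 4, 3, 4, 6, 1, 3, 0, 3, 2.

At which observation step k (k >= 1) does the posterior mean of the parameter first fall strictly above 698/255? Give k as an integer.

k = 5

obs 1: x=5 → posterior Gamma(8, 9/2)
obs 2: x=4 → posterior Gamma(12, 11/2)
obs 3: x=3 → posterior Gamma(15, 13/2)
obs 4: x=4 → posterior Gamma(19, 15/2)
obs 5: x=6 → posterior Gamma(25, 17/2)
obs 6: x=1 → posterior Gamma(26, 19/2)
obs 7: x=3 → posterior Gamma(29, 21/2)
obs 8: x=0 → posterior Gamma(29, 23/2)
obs 9: x=3 → posterior Gamma(32, 25/2)
obs 10: x=2 → posterior Gamma(34, 27/2)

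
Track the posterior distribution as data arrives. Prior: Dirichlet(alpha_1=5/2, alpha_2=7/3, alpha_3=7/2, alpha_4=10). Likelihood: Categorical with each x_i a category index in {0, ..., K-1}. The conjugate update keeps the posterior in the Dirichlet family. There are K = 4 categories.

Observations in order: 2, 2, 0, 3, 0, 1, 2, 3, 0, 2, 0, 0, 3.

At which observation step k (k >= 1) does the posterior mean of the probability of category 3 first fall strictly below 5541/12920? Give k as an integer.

k = 10

obs 1: x=2 → posterior Dirichlet(5/2, 7/3, 9/2, 10)
obs 2: x=2 → posterior Dirichlet(5/2, 7/3, 11/2, 10)
obs 3: x=0 → posterior Dirichlet(7/2, 7/3, 11/2, 10)
obs 4: x=3 → posterior Dirichlet(7/2, 7/3, 11/2, 11)
obs 5: x=0 → posterior Dirichlet(9/2, 7/3, 11/2, 11)
obs 6: x=1 → posterior Dirichlet(9/2, 10/3, 11/2, 11)
obs 7: x=2 → posterior Dirichlet(9/2, 10/3, 13/2, 11)
obs 8: x=3 → posterior Dirichlet(9/2, 10/3, 13/2, 12)
obs 9: x=0 → posterior Dirichlet(11/2, 10/3, 13/2, 12)
obs 10: x=2 → posterior Dirichlet(11/2, 10/3, 15/2, 12)
obs 11: x=0 → posterior Dirichlet(13/2, 10/3, 15/2, 12)
obs 12: x=0 → posterior Dirichlet(15/2, 10/3, 15/2, 12)
obs 13: x=3 → posterior Dirichlet(15/2, 10/3, 15/2, 13)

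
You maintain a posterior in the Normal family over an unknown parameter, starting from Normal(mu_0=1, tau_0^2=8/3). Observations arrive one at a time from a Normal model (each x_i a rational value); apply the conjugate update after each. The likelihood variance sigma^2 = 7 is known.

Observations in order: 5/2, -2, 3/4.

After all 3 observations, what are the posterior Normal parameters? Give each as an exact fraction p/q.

mu_0=31/45, tau_0^2=56/45

obs 1: x=5/2 → posterior Normal(41/29, 56/29)
obs 2: x=-2 → posterior Normal(25/37, 56/37)
obs 3: x=3/4 → posterior Normal(31/45, 56/45)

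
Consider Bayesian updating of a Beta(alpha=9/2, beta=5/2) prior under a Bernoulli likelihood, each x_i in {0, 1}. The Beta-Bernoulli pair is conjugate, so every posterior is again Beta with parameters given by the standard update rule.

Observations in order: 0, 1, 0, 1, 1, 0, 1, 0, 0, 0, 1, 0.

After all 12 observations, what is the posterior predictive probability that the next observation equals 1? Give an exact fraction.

obs 1: x=0 → posterior Beta(9/2, 7/2)
obs 2: x=1 → posterior Beta(11/2, 7/2)
obs 3: x=0 → posterior Beta(11/2, 9/2)
obs 4: x=1 → posterior Beta(13/2, 9/2)
obs 5: x=1 → posterior Beta(15/2, 9/2)
obs 6: x=0 → posterior Beta(15/2, 11/2)
obs 7: x=1 → posterior Beta(17/2, 11/2)
obs 8: x=0 → posterior Beta(17/2, 13/2)
obs 9: x=0 → posterior Beta(17/2, 15/2)
obs 10: x=0 → posterior Beta(17/2, 17/2)
obs 11: x=1 → posterior Beta(19/2, 17/2)
obs 12: x=0 → posterior Beta(19/2, 19/2)

1/2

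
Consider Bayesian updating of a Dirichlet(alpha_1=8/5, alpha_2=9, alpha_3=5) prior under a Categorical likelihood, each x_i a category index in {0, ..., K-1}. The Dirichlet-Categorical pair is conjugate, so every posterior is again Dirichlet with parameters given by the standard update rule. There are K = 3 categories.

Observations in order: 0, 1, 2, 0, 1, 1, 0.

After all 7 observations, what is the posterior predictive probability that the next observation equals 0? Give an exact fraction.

obs 1: x=0 → posterior Dirichlet(13/5, 9, 5)
obs 2: x=1 → posterior Dirichlet(13/5, 10, 5)
obs 3: x=2 → posterior Dirichlet(13/5, 10, 6)
obs 4: x=0 → posterior Dirichlet(18/5, 10, 6)
obs 5: x=1 → posterior Dirichlet(18/5, 11, 6)
obs 6: x=1 → posterior Dirichlet(18/5, 12, 6)
obs 7: x=0 → posterior Dirichlet(23/5, 12, 6)

23/113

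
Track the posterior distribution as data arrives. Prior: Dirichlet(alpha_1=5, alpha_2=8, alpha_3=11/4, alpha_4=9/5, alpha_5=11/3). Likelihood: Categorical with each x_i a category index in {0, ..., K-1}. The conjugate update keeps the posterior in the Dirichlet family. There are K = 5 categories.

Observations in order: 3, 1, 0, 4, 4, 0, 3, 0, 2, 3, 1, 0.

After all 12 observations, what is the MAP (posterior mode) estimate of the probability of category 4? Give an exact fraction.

280/1693

obs 1: x=3 → posterior Dirichlet(5, 8, 11/4, 14/5, 11/3)
obs 2: x=1 → posterior Dirichlet(5, 9, 11/4, 14/5, 11/3)
obs 3: x=0 → posterior Dirichlet(6, 9, 11/4, 14/5, 11/3)
obs 4: x=4 → posterior Dirichlet(6, 9, 11/4, 14/5, 14/3)
obs 5: x=4 → posterior Dirichlet(6, 9, 11/4, 14/5, 17/3)
obs 6: x=0 → posterior Dirichlet(7, 9, 11/4, 14/5, 17/3)
obs 7: x=3 → posterior Dirichlet(7, 9, 11/4, 19/5, 17/3)
obs 8: x=0 → posterior Dirichlet(8, 9, 11/4, 19/5, 17/3)
obs 9: x=2 → posterior Dirichlet(8, 9, 15/4, 19/5, 17/3)
obs 10: x=3 → posterior Dirichlet(8, 9, 15/4, 24/5, 17/3)
obs 11: x=1 → posterior Dirichlet(8, 10, 15/4, 24/5, 17/3)
obs 12: x=0 → posterior Dirichlet(9, 10, 15/4, 24/5, 17/3)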